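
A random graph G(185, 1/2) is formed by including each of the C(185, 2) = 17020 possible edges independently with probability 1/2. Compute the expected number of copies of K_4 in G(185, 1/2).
E[# K_4] = C(185, 4) · (1/2)^C(4, 2) = 47239010 / 2^6 = 23619505/32 = 738109.53125

For each 4-subset S of vertices (there are C(185, 4) = 47239010 such S), let X_S = 1 if S induces a K_4 (all C(4, 2) = 6 edges present). Then P(X_S = 1) = (1/2)^6 = 1/64. By linearity of expectation, E[# K_4] = C(185, 4) · (1/2)^6 = 47239010 / 64 = 23619505/32 = 738109.53125.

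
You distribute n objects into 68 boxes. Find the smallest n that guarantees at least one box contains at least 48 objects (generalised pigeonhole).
n = (48 − 1)·68 + 1 = 3197

By the generalised pigeonhole principle, to guarantee some box contains ≥ r objects we need more than (r − 1) · k objects total. Threshold: n = (r − 1) · k + 1. With r = 48 and k = 68: n = 47 · 68 + 1 = 3196 + 1 = 3197. For n = 3196 = 47 · 68, we can put exactly 47 objects in every box, avoiding 48 in any single one — so 3197 is tight.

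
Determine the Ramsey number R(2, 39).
R(2, 39) = 39

R(2, k) = k for all k ≥ 2: in a 2-colouring of K_k, either some edge is red (a red K_2) or all edges are blue (a blue K_k). And K_{38} coloured all-blue has no blue K_39, so R(2, 39) > 38. Hence R(2, 39) = 39.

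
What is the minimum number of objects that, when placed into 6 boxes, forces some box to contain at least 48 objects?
n = (48 − 1)·6 + 1 = 283

By the generalised pigeonhole principle, to guarantee some box contains ≥ r objects we need more than (r − 1) · k objects total. Threshold: n = (r − 1) · k + 1. With r = 48 and k = 6: n = 47 · 6 + 1 = 282 + 1 = 283. For n = 282 = 47 · 6, we can put exactly 47 objects in every box, avoiding 48 in any single one — so 283 is tight.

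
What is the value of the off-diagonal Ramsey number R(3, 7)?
R(3, 7) = 23

Lower bound: an explicit 2-colouring of K_{22} (typically a Paley-type or other structured construction) avoids a red K_3 and a blue K_7, showing R(3, 7) > 22.
Upper bound: the simple Erdős–Szekeres recurrence only gives R(3, 7) ≤ 25; the tight bound R(3, 7) ≤ 23 requires a sharper case analysis (or computer search) of 2-colourings of K_{23}.
Hence R(3, 7) = 23.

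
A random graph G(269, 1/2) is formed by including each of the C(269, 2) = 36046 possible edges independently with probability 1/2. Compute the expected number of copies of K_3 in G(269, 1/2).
E[# K_3] = C(269, 3) · (1/2)^C(3, 2) = 3208094 / 2^3 = 1604047/4 = 401011.75

For each 3-subset S of vertices (there are C(269, 3) = 3208094 such S), let X_S = 1 if S induces a K_3 (all C(3, 2) = 3 edges present). Then P(X_S = 1) = (1/2)^3 = 1/8. By linearity of expectation, E[# K_3] = C(269, 3) · (1/2)^3 = 3208094 / 8 = 1604047/4 = 401011.75.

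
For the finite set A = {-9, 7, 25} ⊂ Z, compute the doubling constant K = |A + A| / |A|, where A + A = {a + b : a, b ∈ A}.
K = |A + A| / |A| = 6/3 = 2

Enumerate A + A = {a + b : a, b ∈ A}. With |A| = 3, there are |A|^2 = 9 ordered sum pairs; collecting distinct values, A + A = {-18, -2, 14, 16, 32, 50}, so |A + A| = 6. Thus K = 6/3 = 2. For comparison, the minimum possible |A + A| over all 3-element sets is 2·3 − 1 = 5 (so min K = 5/3), attained only by arithmetic progressions.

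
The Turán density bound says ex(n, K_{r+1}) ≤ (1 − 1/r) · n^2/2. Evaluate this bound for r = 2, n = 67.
Turán density bound = (1/2) · 67^2/2 = 4489/4 ≈ 1122.25

Turán's theorem: ex(n, K_{r+1}) is achieved by the complete r-partite Turán graph T(n, r) with parts as balanced as possible, and is at most (1 − 1/r) · n^2/2. For r = 2, n = 67: the density bound is (1/2) · 4489/2 = 4489/4 ≈ 1122.25. The integer-valued extremum is e(T(67, 2)) = 1122, which is strictly less than the density bound 4489/4 since 2 ∤ 67 (the parts of T(67, 2) cannot all be equal).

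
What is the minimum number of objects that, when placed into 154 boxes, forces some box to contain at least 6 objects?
n = (6 − 1)·154 + 1 = 771

By the generalised pigeonhole principle, to guarantee some box contains ≥ r objects we need more than (r − 1) · k objects total. Threshold: n = (r − 1) · k + 1. With r = 6 and k = 154: n = 5 · 154 + 1 = 770 + 1 = 771. For n = 770 = 5 · 154, we can put exactly 5 objects in every box, avoiding 6 in any single one — so 771 is tight.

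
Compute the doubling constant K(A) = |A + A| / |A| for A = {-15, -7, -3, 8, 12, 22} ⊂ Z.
K = |A + A| / |A| = 20/6 = 10/3

Enumerate A + A = {a + b : a, b ∈ A}. With |A| = 6, there are |A|^2 = 36 ordered sum pairs; collecting distinct values, A + A = {-30, -22, -18, -14, -10, -7, -6, -3, 1, 5, 7, 9, 15, 16, 19, 20, 24, 30, 34, 44}, so |A + A| = 20. Thus K = 20/6 = 10/3. For comparison, the minimum possible |A + A| over all 6-element sets is 2·6 − 1 = 11 (so min K = 11/6), attained only by arithmetic progressions.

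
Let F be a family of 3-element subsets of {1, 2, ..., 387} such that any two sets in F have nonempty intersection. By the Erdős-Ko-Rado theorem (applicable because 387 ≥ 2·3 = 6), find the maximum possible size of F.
max |F| = C(386, 2) = 74305

Erdős-Ko-Rado (1961): when n ≥ 2k, max |F| = C(n−1, k−1). The bound is attained by the star {A : i ∈ A} for any fixed i ∈ [n]. Here C(387−1, 3−1) = C(386, 2) = 74305.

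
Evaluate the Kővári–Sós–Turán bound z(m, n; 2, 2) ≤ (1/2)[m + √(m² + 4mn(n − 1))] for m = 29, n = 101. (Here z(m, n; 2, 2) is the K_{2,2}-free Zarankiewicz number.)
z(29, 101; 2, 2) ≤ (1/2)[29 + √(29² + 4·29·101·100)] = (1/2)[29 + √1172441] = 555.8966

Kővári–Sós–Turán: let r_1, ..., r_29 be the row sums and z = Σ r_i the total number of 1s. Each pair of columns can share at most one row with both entries 1 (else a 2×2 all-ones block appears), so Σ_i C(r_i, 2) ≤ C(101, 2) = 5050. By convexity Σ_i C(r_i, 2) ≥ 29·C(z/29, 2) = z(z − 29)/(2·29), giving z² − 29z − 29·101·100 ≤ 0 and hence z ≤ (1/2)[29 + √(841 + 4·292900)] = (1/2)[29 + √1172441] ≈ (1/2)(29 + 1082.7931) = 555.8966.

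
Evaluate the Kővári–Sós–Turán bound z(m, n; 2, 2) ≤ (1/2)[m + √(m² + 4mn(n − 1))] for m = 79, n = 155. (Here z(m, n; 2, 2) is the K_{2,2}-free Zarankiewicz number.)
z(79, 155; 2, 2) ≤ (1/2)[79 + √(79² + 4·79·155·154)] = (1/2)[79 + √7549161] = 1413.2868

Kővári–Sós–Turán: let r_1, ..., r_79 be the row sums and z = Σ r_i the total number of 1s. Each pair of columns can share at most one row with both entries 1 (else a 2×2 all-ones block appears), so Σ_i C(r_i, 2) ≤ C(155, 2) = 11935. By convexity Σ_i C(r_i, 2) ≥ 79·C(z/79, 2) = z(z − 79)/(2·79), giving z² − 79z − 79·155·154 ≤ 0 and hence z ≤ (1/2)[79 + √(6241 + 4·1885730)] = (1/2)[79 + √7549161] ≈ (1/2)(79 + 2747.5737) = 1413.2868.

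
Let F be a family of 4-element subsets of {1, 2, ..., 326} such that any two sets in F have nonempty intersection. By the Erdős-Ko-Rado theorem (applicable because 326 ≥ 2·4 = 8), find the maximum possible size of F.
max |F| = C(325, 3) = 5668650

The Erdős-Ko-Rado theorem states: for n ≥ 2k, an intersecting family of k-subsets of an n-element set has size at most C(n − 1, k − 1), with equality for 'star' families {A ⊆ [n] : |A| = k, i ∈ A} (fix an element i). For n = 326, k = 4: C(325, 3) = 5668650.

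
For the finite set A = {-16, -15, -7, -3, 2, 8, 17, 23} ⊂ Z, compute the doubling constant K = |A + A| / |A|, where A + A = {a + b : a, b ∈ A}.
K = |A + A| / |A| = 31/8

Enumerate A + A = {a + b : a, b ∈ A}. With |A| = 8, there are |A|^2 = 64 ordered sum pairs; collecting distinct values, A + A = {-32, -31, -30, -23, -22, -19, -18, -14, -13, -10, -8, -7, -6, -5, -1, 1, 2, 4, 5, 7, 8, 10, 14, 16, 19, 20, 25, 31, 34, 40, 46}, so |A + A| = 31. Thus K = 31/8. For comparison, the minimum possible |A + A| over all 8-element sets is 2·8 − 1 = 15 (so min K = 15/8), attained only by arithmetic progressions.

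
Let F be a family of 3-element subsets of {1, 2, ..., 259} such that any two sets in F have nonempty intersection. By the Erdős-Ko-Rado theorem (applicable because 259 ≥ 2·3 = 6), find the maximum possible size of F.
max |F| = C(258, 2) = 33153

Erdős-Ko-Rado (1961): when n ≥ 2k, max |F| = C(n−1, k−1). The bound is attained by the star {A : i ∈ A} for any fixed i ∈ [n]. Here C(259−1, 3−1) = C(258, 2) = 33153.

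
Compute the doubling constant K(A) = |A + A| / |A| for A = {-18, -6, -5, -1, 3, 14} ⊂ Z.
K = |A + A| / |A| = 20/6 = 10/3

Enumerate A + A = {a + b : a, b ∈ A}. With |A| = 6, there are |A|^2 = 36 ordered sum pairs; collecting distinct values, A + A = {-36, -24, -23, -19, -15, -12, -11, -10, -7, -6, -4, -3, -2, 2, 6, 8, 9, 13, 17, 28}, so |A + A| = 20. Thus K = 20/6 = 10/3. For comparison, the minimum possible |A + A| over all 6-element sets is 2·6 − 1 = 11 (so min K = 11/6), attained only by arithmetic progressions.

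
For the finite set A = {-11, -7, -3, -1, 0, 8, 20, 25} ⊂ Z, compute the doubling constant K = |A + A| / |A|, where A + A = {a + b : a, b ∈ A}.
K = |A + A| / |A| = 34/8 = 17/4

Enumerate A + A = {a + b : a, b ∈ A}. With |A| = 8, there are |A|^2 = 64 ordered sum pairs; collecting distinct values, A + A = {-22, -18, -14, -12, -11, -10, -8, -7, -6, -4, -3, -2, -1, 0, 1, 5, 7, 8, 9, 13, 14, 16, 17, 18, 19, 20, 22, 24, 25, 28, 33, 40, 45, 50}, so |A + A| = 34. Thus K = 34/8 = 17/4. For comparison, the minimum possible |A + A| over all 8-element sets is 2·8 − 1 = 15 (so min K = 15/8), attained only by arithmetic progressions.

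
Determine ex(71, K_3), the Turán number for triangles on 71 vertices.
ex(71, K_3) = ⌊71^2/4⌋ = 1260

Mantel (1907): a triangle-free graph on n vertices has at most ⌊n^2/4⌋ edges, with equality for the complete bipartite graph K_{⌊n/2⌋, ⌈n/2⌉}. For n = 71: ⌊71^2/4⌋ = ⌊5041/4⌋ = 1260. The extremal graph is K_{35, 36}, which has 35·36 = 1260 edges.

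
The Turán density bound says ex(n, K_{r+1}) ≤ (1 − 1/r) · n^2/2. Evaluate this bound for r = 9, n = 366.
Turán density bound = (8/9) · 366^2/2 = 59536

Turán's theorem: ex(n, K_{r+1}) is achieved by the complete r-partite Turán graph T(n, r) with parts as balanced as possible, and is at most (1 − 1/r) · n^2/2. For r = 9, n = 366: the density bound is (8/9) · 133956/2 = 59536. The integer-valued extremum is e(T(366, 9)) = 59535, which is strictly less than the density bound 59536 since 9 ∤ 366 (the parts of T(366, 9) cannot all be equal).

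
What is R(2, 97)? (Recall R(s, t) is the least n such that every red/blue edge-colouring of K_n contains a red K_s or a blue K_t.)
R(2, 97) = 97

R(2, k) = k for all k ≥ 2: in a 2-colouring of K_k, either some edge is red (a red K_2) or all edges are blue (a blue K_k). And K_{96} coloured all-blue has no blue K_97, so R(2, 97) > 96. Hence R(2, 97) = 97.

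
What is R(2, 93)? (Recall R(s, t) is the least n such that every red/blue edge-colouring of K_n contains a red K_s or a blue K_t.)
R(2, 93) = 93

R(2, k) = k for all k ≥ 2: in a 2-colouring of K_k, either some edge is red (a red K_2) or all edges are blue (a blue K_k). And K_{92} coloured all-blue has no blue K_93, so R(2, 93) > 92. Hence R(2, 93) = 93.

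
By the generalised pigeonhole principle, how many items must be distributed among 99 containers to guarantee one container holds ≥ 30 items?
n = (30 − 1)·99 + 1 = 2872

By the generalised pigeonhole principle, to guarantee some box contains ≥ r objects we need more than (r − 1) · k objects total. Threshold: n = (r − 1) · k + 1. With r = 30 and k = 99: n = 29 · 99 + 1 = 2871 + 1 = 2872. For n = 2871 = 29 · 99, we can put exactly 29 objects in every box, avoiding 30 in any single one — so 2872 is tight.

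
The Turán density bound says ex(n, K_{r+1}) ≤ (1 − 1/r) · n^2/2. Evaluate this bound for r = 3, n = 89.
Turán density bound = (2/3) · 89^2/2 = 7921/3 ≈ 2640.3333

Turán's theorem: ex(n, K_{r+1}) is achieved by the complete r-partite Turán graph T(n, r) with parts as balanced as possible, and is at most (1 − 1/r) · n^2/2. For r = 3, n = 89: the density bound is (2/3) · 7921/2 = 7921/3 ≈ 2640.3333. The integer-valued extremum is e(T(89, 3)) = 2640, which is strictly less than the density bound 7921/3 since 3 ∤ 89 (the parts of T(89, 3) cannot all be equal).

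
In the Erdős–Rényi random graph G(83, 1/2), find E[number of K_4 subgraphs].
E[# K_4] = C(83, 4) · (1/2)^C(4, 2) = 1837620 / 2^6 = 459405/16 = 28712.8125

For each 4-subset S of vertices (there are C(83, 4) = 1837620 such S), let X_S = 1 if S induces a K_4 (all C(4, 2) = 6 edges present). Then P(X_S = 1) = (1/2)^6 = 1/64. By linearity of expectation, E[# K_4] = C(83, 4) · (1/2)^6 = 1837620 / 64 = 459405/16 = 28712.8125.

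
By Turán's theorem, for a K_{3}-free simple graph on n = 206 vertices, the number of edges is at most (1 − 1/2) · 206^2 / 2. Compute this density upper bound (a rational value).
Turán density bound = (1/2) · 206^2/2 = 10609

Turán's theorem: ex(n, K_{r+1}) is achieved by the complete r-partite Turán graph T(n, r) with parts as balanced as possible, and is at most (1 − 1/r) · n^2/2. For r = 2, n = 206: the density bound is (1/2) · 42436/2 = 10609. Since 2 ∣ 206, the Turán graph T(206, 2) has parts of equal size 103, and its edge count e(T(206, 2)) = 10609 attains the density bound exactly.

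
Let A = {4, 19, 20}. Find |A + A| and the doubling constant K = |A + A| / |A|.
K = |A + A| / |A| = 6/3 = 2

Enumerate A + A = {a + b : a, b ∈ A}. With |A| = 3, there are |A|^2 = 9 ordered sum pairs; collecting distinct values, A + A = {8, 23, 24, 38, 39, 40}, so |A + A| = 6. Thus K = 6/3 = 2. For comparison, the minimum possible |A + A| over all 3-element sets is 2·3 − 1 = 5 (so min K = 5/3), attained only by arithmetic progressions.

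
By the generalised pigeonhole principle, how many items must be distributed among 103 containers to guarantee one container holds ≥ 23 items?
n = (23 − 1)·103 + 1 = 2267

By the generalised pigeonhole principle, to guarantee some box contains ≥ r objects we need more than (r − 1) · k objects total. Threshold: n = (r − 1) · k + 1. With r = 23 and k = 103: n = 22 · 103 + 1 = 2266 + 1 = 2267. For n = 2266 = 22 · 103, we can put exactly 22 objects in every box, avoiding 23 in any single one — so 2267 is tight.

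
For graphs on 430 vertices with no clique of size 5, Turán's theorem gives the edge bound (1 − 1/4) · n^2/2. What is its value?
Turán density bound = (3/4) · 430^2/2 = 138675/2 ≈ 69337.5

Turán's theorem: ex(n, K_{r+1}) is achieved by the complete r-partite Turán graph T(n, r) with parts as balanced as possible, and is at most (1 − 1/r) · n^2/2. For r = 4, n = 430: the density bound is (3/4) · 184900/2 = 138675/2 ≈ 69337.5. The integer-valued extremum is e(T(430, 4)) = 69337, which is strictly less than the density bound 138675/2 since 4 ∤ 430 (the parts of T(430, 4) cannot all be equal).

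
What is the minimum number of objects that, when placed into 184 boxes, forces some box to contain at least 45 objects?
n = (45 − 1)·184 + 1 = 8097

By the generalised pigeonhole principle, to guarantee some box contains ≥ r objects we need more than (r − 1) · k objects total. Threshold: n = (r − 1) · k + 1. With r = 45 and k = 184: n = 44 · 184 + 1 = 8096 + 1 = 8097. For n = 8096 = 44 · 184, we can put exactly 44 objects in every box, avoiding 45 in any single one — so 8097 is tight.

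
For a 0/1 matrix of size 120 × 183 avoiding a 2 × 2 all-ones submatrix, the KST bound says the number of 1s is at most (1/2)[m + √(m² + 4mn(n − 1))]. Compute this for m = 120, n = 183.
z(120, 183; 2, 2) ≤ (1/2)[120 + √(120² + 4·120·183·182)] = (1/2)[120 + √16001280] = 2060.08

Kővári–Sós–Turán: let r_1, ..., r_120 be the row sums and z = Σ r_i the total number of 1s. Each pair of columns can share at most one row with both entries 1 (else a 2×2 all-ones block appears), so Σ_i C(r_i, 2) ≤ C(183, 2) = 16653. By convexity Σ_i C(r_i, 2) ≥ 120·C(z/120, 2) = z(z − 120)/(2·120), giving z² − 120z − 120·183·182 ≤ 0 and hence z ≤ (1/2)[120 + √(14400 + 4·3996720)] = (1/2)[120 + √16001280] ≈ (1/2)(120 + 4000.16) = 2060.08.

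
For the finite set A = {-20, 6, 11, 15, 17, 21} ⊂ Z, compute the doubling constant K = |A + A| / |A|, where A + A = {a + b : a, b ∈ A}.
K = |A + A| / |A| = 20/6 = 10/3

Enumerate A + A = {a + b : a, b ∈ A}. With |A| = 6, there are |A|^2 = 36 ordered sum pairs; collecting distinct values, A + A = {-40, -14, -9, -5, -3, 1, 12, 17, 21, 22, 23, 26, 27, 28, 30, 32, 34, 36, 38, 42}, so |A + A| = 20. Thus K = 20/6 = 10/3. For comparison, the minimum possible |A + A| over all 6-element sets is 2·6 − 1 = 11 (so min K = 11/6), attained only by arithmetic progressions.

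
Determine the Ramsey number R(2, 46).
R(2, 46) = 46

R(2, k) = k for all k ≥ 2: in a 2-colouring of K_k, either some edge is red (a red K_2) or all edges are blue (a blue K_k). And K_{45} coloured all-blue has no blue K_46, so R(2, 46) > 45. Hence R(2, 46) = 46.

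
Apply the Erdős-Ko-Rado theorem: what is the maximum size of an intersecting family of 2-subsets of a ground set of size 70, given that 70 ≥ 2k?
max |F| = C(69, 1) = 69

The Erdős-Ko-Rado theorem states: for n ≥ 2k, an intersecting family of k-subsets of an n-element set has size at most C(n − 1, k − 1), with equality for 'star' families {A ⊆ [n] : |A| = k, i ∈ A} (fix an element i). For n = 70, k = 2: C(69, 1) = 69.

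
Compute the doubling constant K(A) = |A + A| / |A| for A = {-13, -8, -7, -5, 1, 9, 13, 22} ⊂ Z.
K = |A + A| / |A| = 32/8 = 4

Enumerate A + A = {a + b : a, b ∈ A}. With |A| = 8, there are |A|^2 = 64 ordered sum pairs; collecting distinct values, A + A = {-26, -21, -20, -18, -16, -15, -14, -13, -12, -10, -7, -6, -4, 0, 1, 2, 4, 5, 6, 8, 9, 10, 14, 15, 17, 18, 22, 23, 26, 31, 35, 44}, so |A + A| = 32. Thus K = 32/8 = 4. For comparison, the minimum possible |A + A| over all 8-element sets is 2·8 − 1 = 15 (so min K = 15/8), attained only by arithmetic progressions.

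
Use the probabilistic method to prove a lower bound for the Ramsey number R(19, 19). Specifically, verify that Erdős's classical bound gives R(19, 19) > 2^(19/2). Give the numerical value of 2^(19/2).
2^(19/2) = 724.0773; so R(19, 19) > 724.0773

Colour each edge of K_n uniformly at random with red/blue. The expected number of monochromatic K_19 is C(n, 19) · 2 · 2^(−C(19,2)). If C(n, 19) · 2^(1 − C(19,2)) < 1, then with positive probability no monochromatic K_19 exists, so R(19, 19) > n. The standard estimate C(n, 19) ≤ n^19/19! shows this inequality holds whenever n ≤ 2^(19/2) (since 19! · 2^(C(19,2) − 1) > 2^(19^2/2) ≥ n^19). Hence R(19, 19) > 2^(19/2) = 724.0773.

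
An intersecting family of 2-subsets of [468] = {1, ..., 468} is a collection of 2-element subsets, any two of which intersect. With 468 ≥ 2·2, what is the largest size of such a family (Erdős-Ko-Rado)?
max |F| = C(467, 1) = 467

Erdős-Ko-Rado (1961): when n ≥ 2k, max |F| = C(n−1, k−1). The bound is attained by the star {A : i ∈ A} for any fixed i ∈ [n]. Here C(468−1, 2−1) = C(467, 1) = 467.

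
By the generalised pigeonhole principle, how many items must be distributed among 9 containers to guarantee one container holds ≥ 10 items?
n = (10 − 1)·9 + 1 = 82

By the generalised pigeonhole principle, to guarantee some box contains ≥ r objects we need more than (r − 1) · k objects total. Threshold: n = (r − 1) · k + 1. With r = 10 and k = 9: n = 9 · 9 + 1 = 81 + 1 = 82. For n = 81 = 9 · 9, we can put exactly 9 objects in every box, avoiding 10 in any single one — so 82 is tight.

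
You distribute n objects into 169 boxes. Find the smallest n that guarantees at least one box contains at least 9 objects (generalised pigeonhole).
n = (9 − 1)·169 + 1 = 1353

By the generalised pigeonhole principle, to guarantee some box contains ≥ r objects we need more than (r − 1) · k objects total. Threshold: n = (r − 1) · k + 1. With r = 9 and k = 169: n = 8 · 169 + 1 = 1352 + 1 = 1353. For n = 1352 = 8 · 169, we can put exactly 8 objects in every box, avoiding 9 in any single one — so 1353 is tight.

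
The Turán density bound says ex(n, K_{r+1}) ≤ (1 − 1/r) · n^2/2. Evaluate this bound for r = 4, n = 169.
Turán density bound = (3/4) · 169^2/2 = 85683/8 ≈ 10710.375

Turán's theorem: ex(n, K_{r+1}) is achieved by the complete r-partite Turán graph T(n, r) with parts as balanced as possible, and is at most (1 − 1/r) · n^2/2. For r = 4, n = 169: the density bound is (3/4) · 28561/2 = 85683/8 ≈ 10710.375. The integer-valued extremum is e(T(169, 4)) = 10710, which is strictly less than the density bound 85683/8 since 4 ∤ 169 (the parts of T(169, 4) cannot all be equal).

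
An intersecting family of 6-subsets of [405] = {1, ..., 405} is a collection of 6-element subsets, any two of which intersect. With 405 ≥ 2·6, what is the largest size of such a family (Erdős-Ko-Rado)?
max |F| = C(404, 5) = 87485400080

Erdős-Ko-Rado (1961): when n ≥ 2k, max |F| = C(n−1, k−1). The bound is attained by the star {A : i ∈ A} for any fixed i ∈ [n]. Here C(405−1, 6−1) = C(404, 5) = 87485400080.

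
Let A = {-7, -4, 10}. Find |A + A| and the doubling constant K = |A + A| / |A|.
K = |A + A| / |A| = 6/3 = 2

Enumerate A + A = {a + b : a, b ∈ A}. With |A| = 3, there are |A|^2 = 9 ordered sum pairs; collecting distinct values, A + A = {-14, -11, -8, 3, 6, 20}, so |A + A| = 6. Thus K = 6/3 = 2. For comparison, the minimum possible |A + A| over all 3-element sets is 2·3 − 1 = 5 (so min K = 5/3), attained only by arithmetic progressions.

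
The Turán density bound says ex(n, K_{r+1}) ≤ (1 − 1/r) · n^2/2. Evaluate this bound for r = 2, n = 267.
Turán density bound = (1/2) · 267^2/2 = 71289/4 ≈ 17822.25

Turán's theorem: ex(n, K_{r+1}) is achieved by the complete r-partite Turán graph T(n, r) with parts as balanced as possible, and is at most (1 − 1/r) · n^2/2. For r = 2, n = 267: the density bound is (1/2) · 71289/2 = 71289/4 ≈ 17822.25. The integer-valued extremum is e(T(267, 2)) = 17822, which is strictly less than the density bound 71289/4 since 2 ∤ 267 (the parts of T(267, 2) cannot all be equal).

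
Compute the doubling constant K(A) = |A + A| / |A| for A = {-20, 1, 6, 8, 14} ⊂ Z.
K = |A + A| / |A| = 15/5 = 3

Enumerate A + A = {a + b : a, b ∈ A}. With |A| = 5, there are |A|^2 = 25 ordered sum pairs; collecting distinct values, A + A = {-40, -19, -14, -12, -6, 2, 7, 9, 12, 14, 15, 16, 20, 22, 28}, so |A + A| = 15. Thus K = 15/5 = 3. For comparison, the minimum possible |A + A| over all 5-element sets is 2·5 − 1 = 9 (so min K = 9/5), attained only by arithmetic progressions.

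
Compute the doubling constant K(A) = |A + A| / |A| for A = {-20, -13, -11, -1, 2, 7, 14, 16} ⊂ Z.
K = |A + A| / |A| = 32/8 = 4

Enumerate A + A = {a + b : a, b ∈ A}. With |A| = 8, there are |A|^2 = 64 ordered sum pairs; collecting distinct values, A + A = {-40, -33, -31, -26, -24, -22, -21, -18, -14, -13, -12, -11, -9, -6, -4, -2, 1, 3, 4, 5, 6, 9, 13, 14, 15, 16, 18, 21, 23, 28, 30, 32}, so |A + A| = 32. Thus K = 32/8 = 4. For comparison, the minimum possible |A + A| over all 8-element sets is 2·8 − 1 = 15 (so min K = 15/8), attained only by arithmetic progressions.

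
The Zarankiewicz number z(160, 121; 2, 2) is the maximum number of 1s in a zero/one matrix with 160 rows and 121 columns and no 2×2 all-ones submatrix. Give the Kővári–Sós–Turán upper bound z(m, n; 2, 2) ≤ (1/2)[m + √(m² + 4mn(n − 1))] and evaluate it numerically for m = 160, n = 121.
z(160, 121; 2, 2) ≤ (1/2)[160 + √(160² + 4·160·121·120)] = (1/2)[160 + √9318400] = 1606.3027

Kővári–Sós–Turán: let r_1, ..., r_160 be the row sums and z = Σ r_i the total number of 1s. Each pair of columns can share at most one row with both entries 1 (else a 2×2 all-ones block appears), so Σ_i C(r_i, 2) ≤ C(121, 2) = 7260. By convexity Σ_i C(r_i, 2) ≥ 160·C(z/160, 2) = z(z − 160)/(2·160), giving z² − 160z − 160·121·120 ≤ 0 and hence z ≤ (1/2)[160 + √(25600 + 4·2323200)] = (1/2)[160 + √9318400] ≈ (1/2)(160 + 3052.6054) = 1606.3027.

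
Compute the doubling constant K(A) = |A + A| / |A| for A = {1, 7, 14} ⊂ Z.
K = |A + A| / |A| = 6/3 = 2

Enumerate A + A = {a + b : a, b ∈ A}. With |A| = 3, there are |A|^2 = 9 ordered sum pairs; collecting distinct values, A + A = {2, 8, 14, 15, 21, 28}, so |A + A| = 6. Thus K = 6/3 = 2. For comparison, the minimum possible |A + A| over all 3-element sets is 2·3 − 1 = 5 (so min K = 5/3), attained only by arithmetic progressions.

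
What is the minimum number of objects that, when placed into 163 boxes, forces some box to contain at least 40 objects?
n = (40 − 1)·163 + 1 = 6358

By the generalised pigeonhole principle, to guarantee some box contains ≥ r objects we need more than (r − 1) · k objects total. Threshold: n = (r − 1) · k + 1. With r = 40 and k = 163: n = 39 · 163 + 1 = 6357 + 1 = 6358. For n = 6357 = 39 · 163, we can put exactly 39 objects in every box, avoiding 40 in any single one — so 6358 is tight.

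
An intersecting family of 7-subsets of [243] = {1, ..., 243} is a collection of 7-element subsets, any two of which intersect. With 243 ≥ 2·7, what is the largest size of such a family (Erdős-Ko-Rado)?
max |F| = C(242, 6) = 262080288316

Erdős-Ko-Rado (1961): when n ≥ 2k, max |F| = C(n−1, k−1). The bound is attained by the star {A : i ∈ A} for any fixed i ∈ [n]. Here C(243−1, 7−1) = C(242, 6) = 262080288316.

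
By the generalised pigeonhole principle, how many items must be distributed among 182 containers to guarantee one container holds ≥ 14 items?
n = (14 − 1)·182 + 1 = 2367

By the generalised pigeonhole principle, to guarantee some box contains ≥ r objects we need more than (r − 1) · k objects total. Threshold: n = (r − 1) · k + 1. With r = 14 and k = 182: n = 13 · 182 + 1 = 2366 + 1 = 2367. For n = 2366 = 13 · 182, we can put exactly 13 objects in every box, avoiding 14 in any single one — so 2367 is tight.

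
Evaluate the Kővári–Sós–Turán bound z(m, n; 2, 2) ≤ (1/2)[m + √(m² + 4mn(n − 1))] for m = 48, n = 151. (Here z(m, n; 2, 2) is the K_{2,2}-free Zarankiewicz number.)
z(48, 151; 2, 2) ≤ (1/2)[48 + √(48² + 4·48·151·150)] = (1/2)[48 + √4351104] = 1066.965

Kővári–Sós–Turán: let r_1, ..., r_48 be the row sums and z = Σ r_i the total number of 1s. Each pair of columns can share at most one row with both entries 1 (else a 2×2 all-ones block appears), so Σ_i C(r_i, 2) ≤ C(151, 2) = 11325. By convexity Σ_i C(r_i, 2) ≥ 48·C(z/48, 2) = z(z − 48)/(2·48), giving z² − 48z − 48·151·150 ≤ 0 and hence z ≤ (1/2)[48 + √(2304 + 4·1087200)] = (1/2)[48 + √4351104] ≈ (1/2)(48 + 2085.93) = 1066.965.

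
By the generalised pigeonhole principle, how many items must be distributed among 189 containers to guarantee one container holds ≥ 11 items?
n = (11 − 1)·189 + 1 = 1891

By the generalised pigeonhole principle, to guarantee some box contains ≥ r objects we need more than (r − 1) · k objects total. Threshold: n = (r − 1) · k + 1. With r = 11 and k = 189: n = 10 · 189 + 1 = 1890 + 1 = 1891. For n = 1890 = 10 · 189, we can put exactly 10 objects in every box, avoiding 11 in any single one — so 1891 is tight.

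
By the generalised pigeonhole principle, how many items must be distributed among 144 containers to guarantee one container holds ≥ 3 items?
n = (3 − 1)·144 + 1 = 289

By the generalised pigeonhole principle, to guarantee some box contains ≥ r objects we need more than (r − 1) · k objects total. Threshold: n = (r − 1) · k + 1. With r = 3 and k = 144: n = 2 · 144 + 1 = 288 + 1 = 289. For n = 288 = 2 · 144, we can put exactly 2 objects in every box, avoiding 3 in any single one — so 289 is tight.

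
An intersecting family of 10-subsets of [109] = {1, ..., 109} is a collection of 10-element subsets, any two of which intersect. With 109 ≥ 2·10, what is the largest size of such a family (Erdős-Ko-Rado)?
max |F| = C(108, 9) = 3911395881900

Erdős-Ko-Rado (1961): when n ≥ 2k, max |F| = C(n−1, k−1). The bound is attained by the star {A : i ∈ A} for any fixed i ∈ [n]. Here C(109−1, 10−1) = C(108, 9) = 3911395881900.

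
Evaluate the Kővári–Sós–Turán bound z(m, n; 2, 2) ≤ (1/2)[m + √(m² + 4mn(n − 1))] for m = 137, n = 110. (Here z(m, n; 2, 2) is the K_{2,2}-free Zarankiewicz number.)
z(137, 110; 2, 2) ≤ (1/2)[137 + √(137² + 4·137·110·109)] = (1/2)[137 + √6589289] = 1351.9805

Kővári–Sós–Turán: let r_1, ..., r_137 be the row sums and z = Σ r_i the total number of 1s. Each pair of columns can share at most one row with both entries 1 (else a 2×2 all-ones block appears), so Σ_i C(r_i, 2) ≤ C(110, 2) = 5995. By convexity Σ_i C(r_i, 2) ≥ 137·C(z/137, 2) = z(z − 137)/(2·137), giving z² − 137z − 137·110·109 ≤ 0 and hence z ≤ (1/2)[137 + √(18769 + 4·1642630)] = (1/2)[137 + √6589289] ≈ (1/2)(137 + 2566.961) = 1351.9805.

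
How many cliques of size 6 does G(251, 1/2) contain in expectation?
E[# K_6] = C(251, 6) · (1/2)^C(6, 2) = 327012476050 / 2^15 = 163506238025/16384 ≈ 9979628.785706

For each 6-subset S of vertices (there are C(251, 6) = 327012476050 such S), let X_S = 1 if S induces a K_6 (all C(6, 2) = 15 edges present). Then P(X_S = 1) = (1/2)^15 = 1/32768. By linearity of expectation, E[# K_6] = C(251, 6) · (1/2)^15 = 327012476050 / 32768 = 163506238025/16384 ≈ 9979628.785706.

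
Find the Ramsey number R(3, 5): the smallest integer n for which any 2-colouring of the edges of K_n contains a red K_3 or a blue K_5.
R(3, 5) = 14

Lower bound: an explicit 2-colouring of K_{13} (typically a Paley-type or other structured construction) avoids a red K_3 and a blue K_5, showing R(3, 5) > 13.
Upper bound: the Erdős–Szekeres recurrence R(r, t') ≤ R(r−1, t') + R(r, t'−1) yields R(3, 5) ≤ 14.
Hence R(3, 5) = 14.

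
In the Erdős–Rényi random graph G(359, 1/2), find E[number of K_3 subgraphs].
E[# K_3] = C(359, 3) · (1/2)^C(3, 2) = 7647059 / 2^3 = 955882.375

For each 3-subset S of vertices (there are C(359, 3) = 7647059 such S), let X_S = 1 if S induces a K_3 (all C(3, 2) = 3 edges present). Then P(X_S = 1) = (1/2)^3 = 1/8. By linearity of expectation, E[# K_3] = C(359, 3) · (1/2)^3 = 7647059 / 8 = 955882.375.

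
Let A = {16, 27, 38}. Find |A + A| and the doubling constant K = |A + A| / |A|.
K = |A + A| / |A| = 5/3

Enumerate A + A = {a + b : a, b ∈ A}. With |A| = 3, there are |A|^2 = 9 ordered sum pairs; collecting distinct values, A + A = {32, 43, 54, 65, 76}, so |A + A| = 5. Thus K = 5/3. Here |A + A| = 2|A| − 1 = 5, the minimum possible — so K = 5/3 is minimal, which holds iff A is an arithmetic progression.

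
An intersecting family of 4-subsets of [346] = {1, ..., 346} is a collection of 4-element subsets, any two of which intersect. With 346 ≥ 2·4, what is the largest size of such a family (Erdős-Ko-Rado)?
max |F| = C(345, 3) = 6784540

Erdős-Ko-Rado (1961): when n ≥ 2k, max |F| = C(n−1, k−1). The bound is attained by the star {A : i ∈ A} for any fixed i ∈ [n]. Here C(346−1, 4−1) = C(345, 3) = 6784540.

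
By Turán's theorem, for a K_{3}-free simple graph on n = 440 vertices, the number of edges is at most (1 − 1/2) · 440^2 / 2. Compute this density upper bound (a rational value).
Turán density bound = (1/2) · 440^2/2 = 48400

Turán's theorem: ex(n, K_{r+1}) is achieved by the complete r-partite Turán graph T(n, r) with parts as balanced as possible, and is at most (1 − 1/r) · n^2/2. For r = 2, n = 440: the density bound is (1/2) · 193600/2 = 48400. Since 2 ∣ 440, the Turán graph T(440, 2) has parts of equal size 220, and its edge count e(T(440, 2)) = 48400 attains the density bound exactly.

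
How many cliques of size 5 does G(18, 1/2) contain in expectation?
E[# K_5] = C(18, 5) · (1/2)^C(5, 2) = 8568 / 2^10 = 1071/128 = 8.3671875

For each 5-subset S of vertices (there are C(18, 5) = 8568 such S), let X_S = 1 if S induces a K_5 (all C(5, 2) = 10 edges present). Then P(X_S = 1) = (1/2)^10 = 1/1024. By linearity of expectation, E[# K_5] = C(18, 5) · (1/2)^10 = 8568 / 1024 = 1071/128 = 8.3671875.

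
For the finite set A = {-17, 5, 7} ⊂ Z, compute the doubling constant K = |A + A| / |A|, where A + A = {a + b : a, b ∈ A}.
K = |A + A| / |A| = 6/3 = 2

Enumerate A + A = {a + b : a, b ∈ A}. With |A| = 3, there are |A|^2 = 9 ordered sum pairs; collecting distinct values, A + A = {-34, -12, -10, 10, 12, 14}, so |A + A| = 6. Thus K = 6/3 = 2. For comparison, the minimum possible |A + A| over all 3-element sets is 2·3 − 1 = 5 (so min K = 5/3), attained only by arithmetic progressions.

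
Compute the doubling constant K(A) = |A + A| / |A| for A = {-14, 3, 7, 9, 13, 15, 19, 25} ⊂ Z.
K = |A + A| / |A| = 26/8 = 13/4

Enumerate A + A = {a + b : a, b ∈ A}. With |A| = 8, there are |A|^2 = 64 ordered sum pairs; collecting distinct values, A + A = {-28, -11, -7, -5, -1, 1, 5, 6, 10, 11, 12, 14, 16, 18, 20, 22, 24, 26, 28, 30, 32, 34, 38, 40, 44, 50}, so |A + A| = 26. Thus K = 26/8 = 13/4. For comparison, the minimum possible |A + A| over all 8-element sets is 2·8 − 1 = 15 (so min K = 15/8), attained only by arithmetic progressions.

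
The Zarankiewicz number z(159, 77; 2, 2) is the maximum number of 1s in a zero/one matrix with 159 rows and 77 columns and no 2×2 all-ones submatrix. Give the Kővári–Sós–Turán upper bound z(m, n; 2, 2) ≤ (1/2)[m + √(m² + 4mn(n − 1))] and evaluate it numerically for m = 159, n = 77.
z(159, 77; 2, 2) ≤ (1/2)[159 + √(159² + 4·159·77·76)] = (1/2)[159 + √3747153] = 1047.3782

Kővári–Sós–Turán: let r_1, ..., r_159 be the row sums and z = Σ r_i the total number of 1s. Each pair of columns can share at most one row with both entries 1 (else a 2×2 all-ones block appears), so Σ_i C(r_i, 2) ≤ C(77, 2) = 2926. By convexity Σ_i C(r_i, 2) ≥ 159·C(z/159, 2) = z(z − 159)/(2·159), giving z² − 159z − 159·77·76 ≤ 0 and hence z ≤ (1/2)[159 + √(25281 + 4·930468)] = (1/2)[159 + √3747153] ≈ (1/2)(159 + 1935.7564) = 1047.3782.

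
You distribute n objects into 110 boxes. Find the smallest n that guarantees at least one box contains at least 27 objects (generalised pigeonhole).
n = (27 − 1)·110 + 1 = 2861

By the generalised pigeonhole principle, to guarantee some box contains ≥ r objects we need more than (r − 1) · k objects total. Threshold: n = (r − 1) · k + 1. With r = 27 and k = 110: n = 26 · 110 + 1 = 2860 + 1 = 2861. For n = 2860 = 26 · 110, we can put exactly 26 objects in every box, avoiding 27 in any single one — so 2861 is tight.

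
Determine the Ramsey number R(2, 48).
R(2, 48) = 48

R(2, k) = k for all k ≥ 2: in a 2-colouring of K_k, either some edge is red (a red K_2) or all edges are blue (a blue K_k). And K_{47} coloured all-blue has no blue K_48, so R(2, 48) > 47. Hence R(2, 48) = 48.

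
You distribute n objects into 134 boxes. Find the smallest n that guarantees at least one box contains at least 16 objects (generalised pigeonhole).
n = (16 − 1)·134 + 1 = 2011

By the generalised pigeonhole principle, to guarantee some box contains ≥ r objects we need more than (r − 1) · k objects total. Threshold: n = (r − 1) · k + 1. With r = 16 and k = 134: n = 15 · 134 + 1 = 2010 + 1 = 2011. For n = 2010 = 15 · 134, we can put exactly 15 objects in every box, avoiding 16 in any single one — so 2011 is tight.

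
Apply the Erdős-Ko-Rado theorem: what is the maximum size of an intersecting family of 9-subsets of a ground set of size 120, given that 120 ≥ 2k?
max |F| = C(119, 8) = 784244450262

Erdős-Ko-Rado (1961): when n ≥ 2k, max |F| = C(n−1, k−1). The bound is attained by the star {A : i ∈ A} for any fixed i ∈ [n]. Here C(120−1, 9−1) = C(119, 8) = 784244450262.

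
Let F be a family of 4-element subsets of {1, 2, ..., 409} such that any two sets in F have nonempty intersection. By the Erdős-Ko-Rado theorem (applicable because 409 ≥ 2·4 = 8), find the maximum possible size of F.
max |F| = C(408, 3) = 11236456

The Erdős-Ko-Rado theorem states: for n ≥ 2k, an intersecting family of k-subsets of an n-element set has size at most C(n − 1, k − 1), with equality for 'star' families {A ⊆ [n] : |A| = k, i ∈ A} (fix an element i). For n = 409, k = 4: C(408, 3) = 11236456.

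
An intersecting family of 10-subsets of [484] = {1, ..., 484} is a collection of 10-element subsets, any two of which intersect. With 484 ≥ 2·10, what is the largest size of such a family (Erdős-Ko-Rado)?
max |F| = C(483, 9) = 3657630256432415900

Erdős-Ko-Rado (1961): when n ≥ 2k, max |F| = C(n−1, k−1). The bound is attained by the star {A : i ∈ A} for any fixed i ∈ [n]. Here C(484−1, 10−1) = C(483, 9) = 3657630256432415900.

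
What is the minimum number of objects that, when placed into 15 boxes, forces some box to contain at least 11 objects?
n = (11 − 1)·15 + 1 = 151

By the generalised pigeonhole principle, to guarantee some box contains ≥ r objects we need more than (r − 1) · k objects total. Threshold: n = (r − 1) · k + 1. With r = 11 and k = 15: n = 10 · 15 + 1 = 150 + 1 = 151. For n = 150 = 10 · 15, we can put exactly 10 objects in every box, avoiding 11 in any single one — so 151 is tight.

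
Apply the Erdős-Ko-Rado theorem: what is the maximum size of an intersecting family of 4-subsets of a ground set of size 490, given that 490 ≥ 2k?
max |F| = C(489, 3) = 19368964

The Erdős-Ko-Rado theorem states: for n ≥ 2k, an intersecting family of k-subsets of an n-element set has size at most C(n − 1, k − 1), with equality for 'star' families {A ⊆ [n] : |A| = k, i ∈ A} (fix an element i). For n = 490, k = 4: C(489, 3) = 19368964.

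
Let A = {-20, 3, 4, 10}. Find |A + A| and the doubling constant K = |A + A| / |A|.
K = |A + A| / |A| = 10/4 = 5/2

Enumerate A + A = {a + b : a, b ∈ A}. With |A| = 4, there are |A|^2 = 16 ordered sum pairs; collecting distinct values, A + A = {-40, -17, -16, -10, 6, 7, 8, 13, 14, 20}, so |A + A| = 10. Thus K = 10/4 = 5/2. For comparison, the minimum possible |A + A| over all 4-element sets is 2·4 − 1 = 7 (so min K = 7/4), attained only by arithmetic progressions.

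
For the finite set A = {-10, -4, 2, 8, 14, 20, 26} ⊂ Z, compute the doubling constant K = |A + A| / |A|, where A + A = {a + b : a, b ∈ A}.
K = |A + A| / |A| = 13/7

Enumerate A + A = {a + b : a, b ∈ A}. With |A| = 7, there are |A|^2 = 49 ordered sum pairs; collecting distinct values, A + A = {-20, -14, -8, -2, 4, 10, 16, 22, 28, 34, 40, 46, 52}, so |A + A| = 13. Thus K = 13/7. Here |A + A| = 2|A| − 1 = 13, the minimum possible — so K = 13/7 is minimal, which holds iff A is an arithmetic progression.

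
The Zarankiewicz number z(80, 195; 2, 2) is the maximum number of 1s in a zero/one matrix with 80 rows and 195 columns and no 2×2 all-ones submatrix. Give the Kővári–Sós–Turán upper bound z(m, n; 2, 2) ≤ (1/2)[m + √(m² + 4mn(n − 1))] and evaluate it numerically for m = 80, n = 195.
z(80, 195; 2, 2) ≤ (1/2)[80 + √(80² + 4·80·195·194)] = (1/2)[80 + √12112000] = 1780.1149

Kővári–Sós–Turán: let r_1, ..., r_80 be the row sums and z = Σ r_i the total number of 1s. Each pair of columns can share at most one row with both entries 1 (else a 2×2 all-ones block appears), so Σ_i C(r_i, 2) ≤ C(195, 2) = 18915. By convexity Σ_i C(r_i, 2) ≥ 80·C(z/80, 2) = z(z − 80)/(2·80), giving z² − 80z − 80·195·194 ≤ 0 and hence z ≤ (1/2)[80 + √(6400 + 4·3026400)] = (1/2)[80 + √12112000] ≈ (1/2)(80 + 3480.2299) = 1780.1149.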